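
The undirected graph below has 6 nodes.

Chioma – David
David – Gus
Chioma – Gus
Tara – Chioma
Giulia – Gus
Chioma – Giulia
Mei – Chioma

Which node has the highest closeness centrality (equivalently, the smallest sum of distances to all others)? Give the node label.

Chioma

Farness (sum of distances to all others) for each node — Chioma:5, David:8, Giulia:8, Gus:7, Mei:9, Tara:9.
The smallest farness is 5, for Chioma, so Chioma has the highest closeness.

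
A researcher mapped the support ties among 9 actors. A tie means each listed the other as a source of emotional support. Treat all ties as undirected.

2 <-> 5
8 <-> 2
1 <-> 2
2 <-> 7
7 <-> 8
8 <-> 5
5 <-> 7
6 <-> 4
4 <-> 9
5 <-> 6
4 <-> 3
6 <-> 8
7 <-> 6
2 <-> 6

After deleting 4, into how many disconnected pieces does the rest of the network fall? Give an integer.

3

Without 4, the remaining ties split the others into: {1, 2, 5, 6, 7, 8}; {9}; {3}.
That's 3 separate components.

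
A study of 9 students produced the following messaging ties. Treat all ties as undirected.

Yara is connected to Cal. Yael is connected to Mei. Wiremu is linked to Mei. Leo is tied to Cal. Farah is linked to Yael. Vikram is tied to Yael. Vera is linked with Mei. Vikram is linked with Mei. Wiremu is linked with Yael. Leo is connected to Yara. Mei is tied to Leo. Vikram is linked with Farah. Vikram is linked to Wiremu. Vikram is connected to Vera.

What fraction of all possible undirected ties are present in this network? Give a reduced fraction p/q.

There are 14 edges and 9 nodes, so the maximum possible is C(9,2) = 36.
Density = 14/36 = 7/18.

7/18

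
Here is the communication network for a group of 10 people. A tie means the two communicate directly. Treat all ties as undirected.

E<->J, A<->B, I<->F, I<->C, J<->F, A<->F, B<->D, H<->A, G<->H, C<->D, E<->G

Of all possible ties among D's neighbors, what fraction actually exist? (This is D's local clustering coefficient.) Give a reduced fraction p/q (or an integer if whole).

0

D's neighbors: B and C (k = 2).
Possible neighbor pairs: C(2,2) = 1. Edges among them: none → e = 0.
Clustering(D) = 0/1.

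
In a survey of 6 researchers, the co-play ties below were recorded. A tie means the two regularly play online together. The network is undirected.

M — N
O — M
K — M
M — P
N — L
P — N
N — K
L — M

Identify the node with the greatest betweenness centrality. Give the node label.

M

Unnormalized betweenness of each node: K:0, L:0, M:11/2, N:3/2, O:0, P:0.
M has the largest value, 11/2, making it the main broker — the node through which the most shortest paths run.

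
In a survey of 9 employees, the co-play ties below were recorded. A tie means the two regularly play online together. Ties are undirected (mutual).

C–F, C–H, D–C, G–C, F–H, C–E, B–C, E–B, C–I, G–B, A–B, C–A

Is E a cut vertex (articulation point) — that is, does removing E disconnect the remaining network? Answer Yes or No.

No

Even without E, every remaining node can still reach every other (the residual graph is connected), so E is not a cut vertex.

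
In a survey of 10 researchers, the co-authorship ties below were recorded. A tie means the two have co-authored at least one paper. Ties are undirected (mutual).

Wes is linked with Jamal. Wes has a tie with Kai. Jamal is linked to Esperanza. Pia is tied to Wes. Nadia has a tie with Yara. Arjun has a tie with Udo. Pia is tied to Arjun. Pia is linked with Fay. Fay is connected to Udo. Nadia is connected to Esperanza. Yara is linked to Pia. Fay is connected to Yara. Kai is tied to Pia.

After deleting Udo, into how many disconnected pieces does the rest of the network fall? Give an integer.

Udo's neighbors (Arjun and Fay) remain reachable from one another through other ties, so the rest of the network stays in one piece.

1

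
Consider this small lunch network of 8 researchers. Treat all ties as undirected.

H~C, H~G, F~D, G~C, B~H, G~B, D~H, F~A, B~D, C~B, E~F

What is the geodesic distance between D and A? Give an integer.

One shortest route is D – F – A, which uses 2 edges, and D and A are not directly tied, so nothing shorter exists. So d(D,A) = 2.

2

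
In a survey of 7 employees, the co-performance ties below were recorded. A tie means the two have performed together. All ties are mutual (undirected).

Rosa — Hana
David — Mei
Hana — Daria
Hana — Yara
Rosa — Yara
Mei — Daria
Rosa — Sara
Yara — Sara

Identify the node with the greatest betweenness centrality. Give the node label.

Unnormalized betweenness of each node: Daria:8, David:0, Hana:9, Mei:5, Rosa:2, Sara:0, Yara:2.
Hana has the largest value, 9, making it the main broker — the node through which the most shortest paths run.

Hana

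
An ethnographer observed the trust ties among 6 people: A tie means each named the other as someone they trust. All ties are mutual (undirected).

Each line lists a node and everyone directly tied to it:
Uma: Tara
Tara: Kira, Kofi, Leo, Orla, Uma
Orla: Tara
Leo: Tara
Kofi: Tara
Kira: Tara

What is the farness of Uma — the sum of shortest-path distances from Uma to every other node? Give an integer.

Distances from Uma: Kira:2, Kofi:2, Leo:2, Orla:2, Tara:1.
Sum = 2 + 2 + 2 + 2 + 1 = 9.

9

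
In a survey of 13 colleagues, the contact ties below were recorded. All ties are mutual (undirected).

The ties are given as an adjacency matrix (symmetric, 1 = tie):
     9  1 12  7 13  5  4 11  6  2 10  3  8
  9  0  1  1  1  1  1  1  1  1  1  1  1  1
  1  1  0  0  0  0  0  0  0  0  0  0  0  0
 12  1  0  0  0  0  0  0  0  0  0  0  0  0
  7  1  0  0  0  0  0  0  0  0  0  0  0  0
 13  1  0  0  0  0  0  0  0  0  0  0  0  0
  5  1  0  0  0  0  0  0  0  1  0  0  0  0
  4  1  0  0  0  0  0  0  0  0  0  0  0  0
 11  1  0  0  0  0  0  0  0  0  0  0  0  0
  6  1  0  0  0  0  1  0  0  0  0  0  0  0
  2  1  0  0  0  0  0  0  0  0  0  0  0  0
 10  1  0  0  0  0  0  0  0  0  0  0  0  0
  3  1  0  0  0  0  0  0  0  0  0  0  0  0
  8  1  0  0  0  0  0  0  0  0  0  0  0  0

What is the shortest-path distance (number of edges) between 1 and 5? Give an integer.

2

One shortest route is 1 – 9 – 5, which uses 2 edges, and 1 and 5 are not directly tied, so nothing shorter exists. So d(1,5) = 2.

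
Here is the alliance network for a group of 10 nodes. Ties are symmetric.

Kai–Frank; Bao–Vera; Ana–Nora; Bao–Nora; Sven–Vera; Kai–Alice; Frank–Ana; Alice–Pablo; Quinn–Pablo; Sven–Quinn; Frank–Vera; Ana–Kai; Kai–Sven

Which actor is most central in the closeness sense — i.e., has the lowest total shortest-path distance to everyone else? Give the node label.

Kai

Farness (sum of distances to all others) for each node — Alice:20, Ana:17, Bao:22, Frank:17, Kai:15, Nora:22, Pablo:23, Quinn:21, Sven:16, Vera:17.
The smallest farness is 15, for Kai, so Kai has the highest closeness.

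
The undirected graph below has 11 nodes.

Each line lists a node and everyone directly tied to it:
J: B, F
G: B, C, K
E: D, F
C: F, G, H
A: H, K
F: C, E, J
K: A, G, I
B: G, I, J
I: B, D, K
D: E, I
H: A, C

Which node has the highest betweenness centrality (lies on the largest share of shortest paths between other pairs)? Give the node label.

Unnormalized betweenness of each node: A:5/2, B:37/6, C:31/3, D:7/2, E:7/2, F:28/3, G:41/6, H:17/6, I:53/6, J:2, K:49/6.
C has the largest value, 31/3, making it the main broker — the node through which the most shortest paths run.

C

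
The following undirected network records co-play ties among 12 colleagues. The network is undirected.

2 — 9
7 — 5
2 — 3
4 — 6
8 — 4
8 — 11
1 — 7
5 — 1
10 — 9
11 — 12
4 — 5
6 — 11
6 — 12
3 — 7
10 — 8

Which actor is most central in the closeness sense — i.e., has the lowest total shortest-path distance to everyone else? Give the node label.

Farness (sum of distances to all others) for each node — 1:31, 2:33, 3:32, 4:23, 5:25, 6:29, 7:28, 8:24, 9:31, 10:28, 11:30, 12:34.
The smallest farness is 23, for 4, so 4 has the highest closeness.

4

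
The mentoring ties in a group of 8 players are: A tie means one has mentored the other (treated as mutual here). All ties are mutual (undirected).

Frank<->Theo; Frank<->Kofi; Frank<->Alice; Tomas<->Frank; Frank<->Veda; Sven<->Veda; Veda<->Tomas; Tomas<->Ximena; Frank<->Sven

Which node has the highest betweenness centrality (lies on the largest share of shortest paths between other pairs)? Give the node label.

Unnormalized betweenness of each node: Alice:0, Frank:16, Kofi:0, Sven:0, Theo:0, Tomas:6, Veda:1, Ximena:0.
Frank has the largest value, 16, making it the main broker — the node through which the most shortest paths run.

Frank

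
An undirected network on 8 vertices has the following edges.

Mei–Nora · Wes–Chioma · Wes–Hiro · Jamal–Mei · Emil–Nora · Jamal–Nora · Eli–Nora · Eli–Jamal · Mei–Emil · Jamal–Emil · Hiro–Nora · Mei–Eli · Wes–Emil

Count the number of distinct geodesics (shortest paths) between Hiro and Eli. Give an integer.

The shortest distance is 2, and the only length-2 path is Hiro–Nora–Eli. So there is exactly 1 shortest path.

1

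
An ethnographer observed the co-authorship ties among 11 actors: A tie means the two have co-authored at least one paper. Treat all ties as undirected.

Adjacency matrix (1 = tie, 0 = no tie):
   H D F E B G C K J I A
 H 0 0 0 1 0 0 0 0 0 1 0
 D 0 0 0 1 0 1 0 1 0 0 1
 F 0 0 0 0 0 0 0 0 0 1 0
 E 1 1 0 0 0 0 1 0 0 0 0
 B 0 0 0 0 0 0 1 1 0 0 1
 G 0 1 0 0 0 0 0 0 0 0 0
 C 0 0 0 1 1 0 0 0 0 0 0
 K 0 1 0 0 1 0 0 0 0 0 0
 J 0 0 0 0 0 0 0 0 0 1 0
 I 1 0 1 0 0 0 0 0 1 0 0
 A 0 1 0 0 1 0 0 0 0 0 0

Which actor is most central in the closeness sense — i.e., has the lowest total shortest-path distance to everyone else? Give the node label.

E

Farness (sum of distances to all others) for each node — A:27, B:27, C:24, D:21, E:19, F:36, G:30, H:22, I:27, J:36, K:27.
The smallest farness is 19, for E, so E has the highest closeness.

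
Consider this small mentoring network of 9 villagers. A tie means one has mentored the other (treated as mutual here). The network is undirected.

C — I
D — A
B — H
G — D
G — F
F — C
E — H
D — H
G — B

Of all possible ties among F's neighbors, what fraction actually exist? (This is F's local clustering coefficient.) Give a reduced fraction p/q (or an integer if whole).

F's neighbors: C and G (k = 2).
Possible neighbor pairs: C(2,2) = 1. Edges among them: none → e = 0.
Clustering(F) = 0/1.

0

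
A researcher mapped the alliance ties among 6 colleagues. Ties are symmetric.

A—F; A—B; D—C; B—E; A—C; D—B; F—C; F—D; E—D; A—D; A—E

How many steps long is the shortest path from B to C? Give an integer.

2

One shortest route is B – D – C, which uses 2 edges, and B and C are not directly tied, so nothing shorter exists. So d(B,C) = 2.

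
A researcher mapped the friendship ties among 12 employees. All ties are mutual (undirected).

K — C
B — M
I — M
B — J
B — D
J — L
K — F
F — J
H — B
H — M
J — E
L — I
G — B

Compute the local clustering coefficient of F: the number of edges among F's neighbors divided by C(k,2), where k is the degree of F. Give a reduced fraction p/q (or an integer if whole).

0

F's neighbors: J and K (k = 2).
Possible neighbor pairs: C(2,2) = 1. Edges among them: none → e = 0.
Clustering(F) = 0/1.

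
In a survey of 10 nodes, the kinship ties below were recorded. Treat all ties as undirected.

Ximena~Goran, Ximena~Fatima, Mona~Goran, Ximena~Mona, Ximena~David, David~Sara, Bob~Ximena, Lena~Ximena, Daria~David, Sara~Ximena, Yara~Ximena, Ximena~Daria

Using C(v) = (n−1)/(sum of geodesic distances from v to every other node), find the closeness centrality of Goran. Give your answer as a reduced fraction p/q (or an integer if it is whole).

Distances from Goran: Bob:2, Daria:2, David:2, Fatima:2, Lena:2, Mona:1, Sara:2, Ximena:1, Yara:2. Sum = 16.
n = 10, so closeness = 9/16.

9/16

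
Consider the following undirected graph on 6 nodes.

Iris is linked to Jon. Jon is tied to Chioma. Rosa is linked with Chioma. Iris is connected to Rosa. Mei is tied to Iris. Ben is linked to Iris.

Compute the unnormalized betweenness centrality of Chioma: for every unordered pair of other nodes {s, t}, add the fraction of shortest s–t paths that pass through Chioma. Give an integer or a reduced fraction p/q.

1/2

Pairs whose geodesics pass through Chioma — Rosa–Jon: 1/2.
All other pairs contribute 0.
Summing the contributions gives betweenness(Chioma) = 1/2.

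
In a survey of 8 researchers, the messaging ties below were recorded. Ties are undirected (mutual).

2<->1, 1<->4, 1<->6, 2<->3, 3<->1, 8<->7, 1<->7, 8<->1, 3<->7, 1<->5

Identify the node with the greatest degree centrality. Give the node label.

1

Degrees — 1:7, 2:2, 3:3, 4:1, 5:1, 6:1, 7:3, 8:2.
The maximum is 7, attained only by 1.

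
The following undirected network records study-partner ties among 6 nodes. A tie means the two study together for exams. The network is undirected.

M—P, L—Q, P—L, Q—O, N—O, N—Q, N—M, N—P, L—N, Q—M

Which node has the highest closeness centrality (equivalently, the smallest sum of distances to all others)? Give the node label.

Farness (sum of distances to all others) for each node — L:7, M:7, N:5, O:8, P:7, Q:6.
The smallest farness is 5, for N, so N has the highest closeness.

N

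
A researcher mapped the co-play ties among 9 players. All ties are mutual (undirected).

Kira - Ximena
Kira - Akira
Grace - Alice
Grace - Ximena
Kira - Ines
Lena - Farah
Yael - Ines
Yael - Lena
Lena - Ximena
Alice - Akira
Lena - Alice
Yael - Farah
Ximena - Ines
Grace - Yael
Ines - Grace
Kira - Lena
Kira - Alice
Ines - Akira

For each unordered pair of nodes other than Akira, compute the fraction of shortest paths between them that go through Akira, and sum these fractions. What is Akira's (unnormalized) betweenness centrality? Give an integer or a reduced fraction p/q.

Pairs whose geodesics pass through Akira — Alice–Ines: 1/3.
All other pairs contribute 0.
Summing the contributions gives betweenness(Akira) = 1/3.

1/3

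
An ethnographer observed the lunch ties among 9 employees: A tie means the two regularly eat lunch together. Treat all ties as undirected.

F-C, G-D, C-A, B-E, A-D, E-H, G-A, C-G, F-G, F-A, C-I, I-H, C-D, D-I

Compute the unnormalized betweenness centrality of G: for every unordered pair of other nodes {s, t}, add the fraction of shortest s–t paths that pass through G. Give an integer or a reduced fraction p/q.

1/3

Pairs whose geodesics pass through G — F–D: 1/3.
All other pairs contribute 0.
Summing the contributions gives betweenness(G) = 1/3.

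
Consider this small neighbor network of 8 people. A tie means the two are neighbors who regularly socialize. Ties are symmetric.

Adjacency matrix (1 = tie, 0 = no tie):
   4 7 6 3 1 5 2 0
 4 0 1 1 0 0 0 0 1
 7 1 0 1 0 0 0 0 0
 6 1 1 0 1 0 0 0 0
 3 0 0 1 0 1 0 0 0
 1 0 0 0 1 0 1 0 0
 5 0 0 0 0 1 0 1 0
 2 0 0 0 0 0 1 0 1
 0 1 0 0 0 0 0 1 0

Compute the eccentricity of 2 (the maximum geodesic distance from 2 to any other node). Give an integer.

Distances from 2: 0:1, 1:2, 3:3, 4:2, 5:1, 6:3, 7:3.
The largest is 3 (to 3, 7, and 6), so the eccentricity of 2 is 3.

3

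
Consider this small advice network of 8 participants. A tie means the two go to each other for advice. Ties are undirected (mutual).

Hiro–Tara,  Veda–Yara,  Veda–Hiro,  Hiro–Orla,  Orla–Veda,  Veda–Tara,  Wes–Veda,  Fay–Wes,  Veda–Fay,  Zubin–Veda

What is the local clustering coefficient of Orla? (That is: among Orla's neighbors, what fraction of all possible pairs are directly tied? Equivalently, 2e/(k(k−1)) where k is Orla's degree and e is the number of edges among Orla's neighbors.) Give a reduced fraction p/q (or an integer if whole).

Orla's neighbors: Hiro and Veda (k = 2).
Possible neighbor pairs: C(2,2) = 1. Edges among them: Hiro–Veda → e = 1.
Clustering(Orla) = 1/1.

1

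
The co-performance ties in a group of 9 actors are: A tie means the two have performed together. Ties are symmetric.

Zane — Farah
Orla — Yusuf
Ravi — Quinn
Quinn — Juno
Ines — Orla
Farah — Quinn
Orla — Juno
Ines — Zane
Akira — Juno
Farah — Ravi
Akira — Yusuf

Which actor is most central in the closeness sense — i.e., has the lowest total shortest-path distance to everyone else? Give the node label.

Farness (sum of distances to all others) for each node — Akira:19, Farah:17, Ines:17, Juno:14, Orla:15, Quinn:15, Ravi:19, Yusuf:20, Zane:18.
The smallest farness is 14, for Juno, so Juno has the highest closeness.

Juno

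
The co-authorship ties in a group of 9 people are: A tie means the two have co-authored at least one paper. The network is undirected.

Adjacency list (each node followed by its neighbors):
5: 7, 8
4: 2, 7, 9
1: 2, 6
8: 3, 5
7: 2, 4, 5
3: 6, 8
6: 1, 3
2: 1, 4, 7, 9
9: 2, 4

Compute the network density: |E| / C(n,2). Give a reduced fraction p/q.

11/36

There are 11 edges and 9 nodes, so the maximum possible is C(9,2) = 36.
Density = 11/36.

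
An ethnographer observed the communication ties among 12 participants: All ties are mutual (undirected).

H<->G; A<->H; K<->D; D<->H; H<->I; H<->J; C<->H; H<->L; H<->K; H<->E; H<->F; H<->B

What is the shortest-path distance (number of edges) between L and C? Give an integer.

One shortest route is L – H – C, which uses 2 edges, and L and C are not directly tied, so nothing shorter exists. So d(L,C) = 2.

2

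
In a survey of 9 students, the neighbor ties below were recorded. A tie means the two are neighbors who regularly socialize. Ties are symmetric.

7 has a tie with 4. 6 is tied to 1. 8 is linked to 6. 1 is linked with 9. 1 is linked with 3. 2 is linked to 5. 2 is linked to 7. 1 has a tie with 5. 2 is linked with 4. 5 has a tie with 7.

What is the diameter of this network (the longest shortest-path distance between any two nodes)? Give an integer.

Eccentricity of each node (its greatest distance to any other): 1:3, 2:4, 3:4, 4:5, 5:3, 6:4, 7:4, 8:5, 9:4.
The maximum eccentricity is 5, realized for instance by the pair 8–4 via 8 – 6 – 1 – 5 – 7 – 4. So the diameter is 5.

5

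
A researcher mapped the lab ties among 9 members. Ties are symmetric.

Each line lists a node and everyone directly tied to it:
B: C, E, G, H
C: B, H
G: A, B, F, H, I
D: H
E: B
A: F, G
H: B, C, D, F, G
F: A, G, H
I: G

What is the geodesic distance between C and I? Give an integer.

3

One shortest route is C – B – G – I, which uses 3 edges, and at distance 2 from C we only reach {D, E, F, G}, which does not include I. So d(C,I) = 3.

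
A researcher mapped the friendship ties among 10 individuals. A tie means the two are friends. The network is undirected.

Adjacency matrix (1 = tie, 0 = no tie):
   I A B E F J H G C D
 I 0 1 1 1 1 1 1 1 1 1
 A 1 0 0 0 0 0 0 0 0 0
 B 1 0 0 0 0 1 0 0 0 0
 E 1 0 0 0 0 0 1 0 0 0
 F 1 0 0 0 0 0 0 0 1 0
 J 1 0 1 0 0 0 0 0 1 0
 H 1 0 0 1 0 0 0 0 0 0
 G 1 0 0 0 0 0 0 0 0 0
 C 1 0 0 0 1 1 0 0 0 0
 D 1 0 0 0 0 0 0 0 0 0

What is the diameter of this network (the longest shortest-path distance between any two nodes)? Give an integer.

2

Eccentricity of each node (its greatest distance to any other): A:2, B:2, C:2, D:2, E:2, F:2, G:2, H:2, I:1, J:2.
The maximum eccentricity is 2, realized for instance by the pair A–B via A – I – B. So the diameter is 2.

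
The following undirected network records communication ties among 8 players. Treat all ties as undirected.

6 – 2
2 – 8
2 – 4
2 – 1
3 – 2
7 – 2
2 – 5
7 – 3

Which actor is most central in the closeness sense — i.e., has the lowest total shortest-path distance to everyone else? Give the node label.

2

Farness (sum of distances to all others) for each node — 1:13, 2:7, 3:12, 4:13, 5:13, 6:13, 7:12, 8:13.
The smallest farness is 7, for 2, so 2 has the highest closeness.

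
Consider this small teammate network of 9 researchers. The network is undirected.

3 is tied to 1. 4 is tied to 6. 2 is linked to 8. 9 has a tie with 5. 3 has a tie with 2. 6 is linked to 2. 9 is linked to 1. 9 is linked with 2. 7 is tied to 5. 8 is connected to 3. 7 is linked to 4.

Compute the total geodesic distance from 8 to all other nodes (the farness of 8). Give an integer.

18

Distances from 8: 1:2, 2:1, 3:1, 4:3, 5:3, 6:2, 7:4, 9:2.
Sum = 2 + 1 + 1 + 3 + 3 + 2 + 4 + 2 = 18.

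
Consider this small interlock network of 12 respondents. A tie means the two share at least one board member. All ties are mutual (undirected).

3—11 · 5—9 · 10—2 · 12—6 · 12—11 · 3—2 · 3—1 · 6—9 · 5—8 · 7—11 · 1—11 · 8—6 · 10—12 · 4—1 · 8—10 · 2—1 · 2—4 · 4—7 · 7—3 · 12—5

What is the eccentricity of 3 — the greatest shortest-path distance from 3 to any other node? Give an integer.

Distances from 3: 1:1, 2:1, 4:2, 5:3, 6:3, 7:1, 8:3, 9:4, 10:2, 11:1, 12:2.
The largest is 4 (to 9), so the eccentricity of 3 is 4.

4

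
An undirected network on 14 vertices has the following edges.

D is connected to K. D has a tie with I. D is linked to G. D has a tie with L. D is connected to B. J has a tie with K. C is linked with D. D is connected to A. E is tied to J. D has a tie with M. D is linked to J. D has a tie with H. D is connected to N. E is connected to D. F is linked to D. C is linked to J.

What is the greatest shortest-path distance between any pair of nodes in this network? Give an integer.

2

Eccentricity of each node (its greatest distance to any other): A:2, B:2, C:2, D:1, E:2, F:2, G:2, H:2, I:2, J:2, K:2, L:2, M:2, N:2.
The maximum eccentricity is 2, realized for instance by the pair J–B via J – D – B. So the diameter is 2.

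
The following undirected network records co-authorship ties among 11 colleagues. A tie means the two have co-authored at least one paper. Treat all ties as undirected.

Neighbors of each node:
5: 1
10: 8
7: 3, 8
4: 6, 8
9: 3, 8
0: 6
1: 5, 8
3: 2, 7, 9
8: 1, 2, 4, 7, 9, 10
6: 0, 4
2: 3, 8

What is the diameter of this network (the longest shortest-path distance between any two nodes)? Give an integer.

Eccentricity of each node (its greatest distance to any other): 0:5, 1:4, 2:4, 3:5, 4:3, 5:5, 6:4, 7:4, 8:3, 9:4, 10:4.
The maximum eccentricity is 5, realized for instance by the pair 5–0 via 5 – 1 – 8 – 4 – 6 – 0. So the diameter is 5.

5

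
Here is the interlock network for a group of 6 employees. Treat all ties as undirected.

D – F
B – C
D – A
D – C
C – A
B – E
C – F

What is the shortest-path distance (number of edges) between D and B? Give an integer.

2

One shortest route is D – C – B, which uses 2 edges, and D and B are not directly tied, so nothing shorter exists. So d(D,B) = 2.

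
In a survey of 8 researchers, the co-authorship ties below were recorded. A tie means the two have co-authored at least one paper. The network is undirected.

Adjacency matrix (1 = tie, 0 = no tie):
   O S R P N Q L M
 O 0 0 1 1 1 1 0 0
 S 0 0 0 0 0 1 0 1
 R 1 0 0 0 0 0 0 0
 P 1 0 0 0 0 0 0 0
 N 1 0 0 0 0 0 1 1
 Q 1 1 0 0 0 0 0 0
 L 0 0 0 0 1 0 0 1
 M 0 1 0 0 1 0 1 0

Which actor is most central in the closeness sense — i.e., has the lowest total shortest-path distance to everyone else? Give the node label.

Farness (sum of distances to all others) for each node — L:15, M:13, N:11, O:10, P:16, Q:13, R:16, S:14.
The smallest farness is 10, for O, so O has the highest closeness.

O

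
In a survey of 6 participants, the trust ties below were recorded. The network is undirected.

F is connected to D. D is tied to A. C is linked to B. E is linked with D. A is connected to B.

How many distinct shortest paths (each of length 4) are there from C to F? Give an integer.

1

The shortest distance is 4, and the only length-4 path is C–B–A–D–F. So there is exactly 1 shortest path.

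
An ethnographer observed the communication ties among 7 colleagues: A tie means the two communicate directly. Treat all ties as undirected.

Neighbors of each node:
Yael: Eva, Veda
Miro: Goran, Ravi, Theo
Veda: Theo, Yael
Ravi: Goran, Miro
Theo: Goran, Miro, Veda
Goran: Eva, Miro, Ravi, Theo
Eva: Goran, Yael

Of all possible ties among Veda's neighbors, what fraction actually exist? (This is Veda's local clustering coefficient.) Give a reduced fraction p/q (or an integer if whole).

0

Veda's neighbors: Theo and Yael (k = 2).
Possible neighbor pairs: C(2,2) = 1. Edges among them: none → e = 0.
Clustering(Veda) = 0/1.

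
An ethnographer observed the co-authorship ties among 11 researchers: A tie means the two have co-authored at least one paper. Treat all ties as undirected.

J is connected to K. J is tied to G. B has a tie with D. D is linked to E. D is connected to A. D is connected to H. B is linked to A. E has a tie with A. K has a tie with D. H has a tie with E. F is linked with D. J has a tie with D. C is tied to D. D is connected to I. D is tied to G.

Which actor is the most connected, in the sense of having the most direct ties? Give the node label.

D

Degrees — A:3, B:2, C:1, D:10, E:3, F:1, G:2, H:2, I:1, J:3, K:2.
The maximum is 10, attained only by D.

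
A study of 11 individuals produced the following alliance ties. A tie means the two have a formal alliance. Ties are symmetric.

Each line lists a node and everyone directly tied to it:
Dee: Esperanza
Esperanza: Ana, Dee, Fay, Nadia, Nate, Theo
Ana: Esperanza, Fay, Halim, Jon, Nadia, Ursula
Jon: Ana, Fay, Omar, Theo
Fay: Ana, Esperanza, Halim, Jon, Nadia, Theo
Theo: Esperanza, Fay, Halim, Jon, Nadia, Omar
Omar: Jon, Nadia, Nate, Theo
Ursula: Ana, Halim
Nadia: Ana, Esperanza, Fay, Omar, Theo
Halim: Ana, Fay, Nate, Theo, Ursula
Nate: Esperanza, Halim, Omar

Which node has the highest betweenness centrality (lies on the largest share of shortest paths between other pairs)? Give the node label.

Unnormalized betweenness of each node: Ana:85/12, Dee:0, Esperanza:331/30, Fay:137/60, Halim:68/15, Jon:77/60, Nadia:39/20, Nate:23/12, Omar:25/12, Theo:23/6, Ursula:0.
Esperanza has the largest value, 331/30, making it the main broker — the node through which the most shortest paths run.

Esperanza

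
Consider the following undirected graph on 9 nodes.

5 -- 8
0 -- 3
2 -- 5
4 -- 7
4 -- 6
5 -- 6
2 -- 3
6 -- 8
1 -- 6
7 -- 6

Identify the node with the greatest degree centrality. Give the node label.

6

Degrees — 0:1, 1:1, 2:2, 3:2, 4:2, 5:3, 6:5, 7:2, 8:2.
The maximum is 5, attained only by 6.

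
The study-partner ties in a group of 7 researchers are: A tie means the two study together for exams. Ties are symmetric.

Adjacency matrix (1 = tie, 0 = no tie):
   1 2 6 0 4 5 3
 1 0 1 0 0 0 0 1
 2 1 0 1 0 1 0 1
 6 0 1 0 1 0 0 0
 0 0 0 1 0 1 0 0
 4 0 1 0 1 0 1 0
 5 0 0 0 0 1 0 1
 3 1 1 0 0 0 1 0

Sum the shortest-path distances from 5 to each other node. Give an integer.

11

Distances from 5: 0:2, 1:2, 2:2, 3:1, 4:1, 6:3.
Sum = 2 + 2 + 2 + 1 + 1 + 3 = 11.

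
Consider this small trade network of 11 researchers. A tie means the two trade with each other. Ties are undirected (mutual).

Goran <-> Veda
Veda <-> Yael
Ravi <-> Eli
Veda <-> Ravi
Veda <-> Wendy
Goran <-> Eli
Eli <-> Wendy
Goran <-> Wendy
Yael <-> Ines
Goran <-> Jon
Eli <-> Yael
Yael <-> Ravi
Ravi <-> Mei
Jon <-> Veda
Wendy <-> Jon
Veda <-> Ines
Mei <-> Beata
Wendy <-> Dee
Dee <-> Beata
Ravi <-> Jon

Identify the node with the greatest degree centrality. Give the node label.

Veda

Degrees — Beata:2, Dee:2, Eli:4, Goran:4, Ines:2, Jon:4, Mei:2, Ravi:5, Veda:6, Wendy:5, Yael:4.
The maximum is 6, attained only by Veda.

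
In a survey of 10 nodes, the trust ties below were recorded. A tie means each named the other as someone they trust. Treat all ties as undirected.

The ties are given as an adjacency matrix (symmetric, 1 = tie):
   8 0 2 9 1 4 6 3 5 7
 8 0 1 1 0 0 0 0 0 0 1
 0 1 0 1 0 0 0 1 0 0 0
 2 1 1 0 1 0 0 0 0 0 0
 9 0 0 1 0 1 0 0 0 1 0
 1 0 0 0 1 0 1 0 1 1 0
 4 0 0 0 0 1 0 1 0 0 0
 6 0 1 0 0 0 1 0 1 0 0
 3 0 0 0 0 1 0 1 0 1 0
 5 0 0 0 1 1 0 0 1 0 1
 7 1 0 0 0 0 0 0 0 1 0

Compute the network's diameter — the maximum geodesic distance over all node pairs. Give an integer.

Eccentricity of each node (its greatest distance to any other): 0:3, 1:3, 2:3, 3:3, 4:3, 5:3, 6:3, 7:3, 8:3, 9:3.
The maximum eccentricity is 3, realized for instance by the pair 8–1 via 8 – 7 – 5 – 1. So the diameter is 3.

3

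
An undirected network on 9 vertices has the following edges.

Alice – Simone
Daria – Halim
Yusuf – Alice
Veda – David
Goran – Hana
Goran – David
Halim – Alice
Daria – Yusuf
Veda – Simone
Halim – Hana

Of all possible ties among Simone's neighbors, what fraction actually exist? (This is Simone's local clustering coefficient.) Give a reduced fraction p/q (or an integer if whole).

Simone's neighbors: Alice and Veda (k = 2).
Possible neighbor pairs: C(2,2) = 1. Edges among them: none → e = 0.
Clustering(Simone) = 0/1.

0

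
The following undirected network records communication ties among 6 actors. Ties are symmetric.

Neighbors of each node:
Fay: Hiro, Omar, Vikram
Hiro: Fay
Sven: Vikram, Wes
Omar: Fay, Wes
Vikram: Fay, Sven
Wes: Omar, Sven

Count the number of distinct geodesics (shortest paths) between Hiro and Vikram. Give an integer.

1

The shortest distance is 2, and the only length-2 path is Hiro–Fay–Vikram. So there is exactly 1 shortest path.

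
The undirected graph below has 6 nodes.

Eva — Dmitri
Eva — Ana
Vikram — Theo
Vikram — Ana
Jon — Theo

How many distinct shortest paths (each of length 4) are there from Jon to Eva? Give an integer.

The shortest distance is 4, and the only length-4 path is Jon–Theo–Vikram–Ana–Eva. So there is exactly 1 shortest path.

1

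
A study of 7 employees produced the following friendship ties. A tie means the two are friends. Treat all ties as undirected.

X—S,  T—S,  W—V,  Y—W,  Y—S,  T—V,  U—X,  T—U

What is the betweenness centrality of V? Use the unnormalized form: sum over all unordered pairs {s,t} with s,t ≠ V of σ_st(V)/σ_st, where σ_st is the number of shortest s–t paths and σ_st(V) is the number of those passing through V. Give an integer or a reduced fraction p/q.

Pairs whose geodesics pass through V — T–W: 1; W–U: 1.
All other pairs contribute 0.
Summing the contributions gives betweenness(V) = 2.

2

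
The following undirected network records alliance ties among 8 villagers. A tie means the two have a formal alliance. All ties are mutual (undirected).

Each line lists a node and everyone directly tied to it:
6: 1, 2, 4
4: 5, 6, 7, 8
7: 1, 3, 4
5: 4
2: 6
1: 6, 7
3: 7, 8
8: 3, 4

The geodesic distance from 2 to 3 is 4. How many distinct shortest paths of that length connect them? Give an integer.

3

The shortest distance is 4. The length-4 paths are: 2–6–4–8–3; 2–6–4–7–3; 2–6–1–7–3.
That gives 3 distinct shortest paths.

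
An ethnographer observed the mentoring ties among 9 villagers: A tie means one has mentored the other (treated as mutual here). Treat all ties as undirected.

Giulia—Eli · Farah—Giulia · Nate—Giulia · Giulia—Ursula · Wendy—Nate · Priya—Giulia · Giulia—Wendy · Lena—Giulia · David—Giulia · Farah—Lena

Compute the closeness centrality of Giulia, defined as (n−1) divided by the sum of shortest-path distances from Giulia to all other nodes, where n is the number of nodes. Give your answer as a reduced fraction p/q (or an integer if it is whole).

Distances from Giulia: David:1, Eli:1, Farah:1, Lena:1, Nate:1, Priya:1, Ursula:1, Wendy:1. Sum = 8.
n = 9, so closeness = 8/8 = 1.

1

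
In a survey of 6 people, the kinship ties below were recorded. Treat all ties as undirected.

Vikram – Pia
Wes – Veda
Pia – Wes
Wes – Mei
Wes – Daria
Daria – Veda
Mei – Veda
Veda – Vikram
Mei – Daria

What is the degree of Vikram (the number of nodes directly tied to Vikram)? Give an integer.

2

Vikram is directly tied to Pia and Veda. That is 2 neighbors, so the degree of Vikram is 2.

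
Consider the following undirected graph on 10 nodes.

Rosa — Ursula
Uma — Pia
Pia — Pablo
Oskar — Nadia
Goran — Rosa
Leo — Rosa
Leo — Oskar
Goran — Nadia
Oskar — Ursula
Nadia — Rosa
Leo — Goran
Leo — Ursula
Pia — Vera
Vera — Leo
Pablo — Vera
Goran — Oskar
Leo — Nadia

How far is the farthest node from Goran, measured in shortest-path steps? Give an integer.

Distances from Goran: Leo:1, Nadia:1, Oskar:1, Pablo:3, Pia:3, Rosa:1, Uma:4, Ursula:2, Vera:2.
The largest is 4 (to Uma), so the eccentricity of Goran is 4.

4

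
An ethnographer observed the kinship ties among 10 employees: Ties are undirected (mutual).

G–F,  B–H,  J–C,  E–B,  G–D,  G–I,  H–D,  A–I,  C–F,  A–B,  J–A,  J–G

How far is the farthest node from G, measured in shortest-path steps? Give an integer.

Distances from G: A:2, B:3, C:2, D:1, E:4, F:1, H:2, I:1, J:1.
The largest is 4 (to E), so the eccentricity of G is 4.

4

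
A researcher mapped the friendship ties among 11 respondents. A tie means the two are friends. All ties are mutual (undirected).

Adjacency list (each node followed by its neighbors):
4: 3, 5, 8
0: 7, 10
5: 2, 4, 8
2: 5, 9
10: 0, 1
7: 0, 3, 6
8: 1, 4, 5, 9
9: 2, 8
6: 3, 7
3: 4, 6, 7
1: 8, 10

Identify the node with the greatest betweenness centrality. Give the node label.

8

Unnormalized betweenness of each node: 0:9/2, 1:49/6, 2:1/2, 3:37/3, 4:43/3, 5:37/6, 6:0, 7:19/3, 8:97/6, 9:11/6, 10:17/3.
8 has the largest value, 97/6, making it the main broker — the node through which the most shortest paths run.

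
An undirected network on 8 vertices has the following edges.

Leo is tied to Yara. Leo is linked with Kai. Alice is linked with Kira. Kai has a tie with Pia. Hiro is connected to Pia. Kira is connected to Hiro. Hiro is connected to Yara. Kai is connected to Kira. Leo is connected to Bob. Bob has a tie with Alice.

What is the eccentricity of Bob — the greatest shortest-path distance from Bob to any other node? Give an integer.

3

Distances from Bob: Alice:1, Hiro:3, Kai:2, Kira:2, Leo:1, Pia:3, Yara:2.
The largest is 3 (to Hiro and Pia), so the eccentricity of Bob is 3.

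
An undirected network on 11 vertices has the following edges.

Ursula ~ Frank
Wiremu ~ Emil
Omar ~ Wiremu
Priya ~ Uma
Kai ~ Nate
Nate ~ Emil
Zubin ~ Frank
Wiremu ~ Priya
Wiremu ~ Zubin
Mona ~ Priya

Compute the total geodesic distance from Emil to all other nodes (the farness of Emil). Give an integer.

Distances from Emil: Frank:3, Kai:2, Mona:3, Nate:1, Omar:2, Priya:2, Uma:3, Ursula:4, Wiremu:1, Zubin:2.
Sum = 3 + 2 + 3 + 1 + 2 + 2 + 3 + 4 + 1 + 2 = 23.

23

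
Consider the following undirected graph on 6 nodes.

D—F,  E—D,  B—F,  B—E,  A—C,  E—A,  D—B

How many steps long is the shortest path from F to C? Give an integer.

4

One shortest route is F – B – E – A – C, which uses 4 edges, and at distance 3 from F we only reach {A}, which does not include C. So d(F,C) = 4.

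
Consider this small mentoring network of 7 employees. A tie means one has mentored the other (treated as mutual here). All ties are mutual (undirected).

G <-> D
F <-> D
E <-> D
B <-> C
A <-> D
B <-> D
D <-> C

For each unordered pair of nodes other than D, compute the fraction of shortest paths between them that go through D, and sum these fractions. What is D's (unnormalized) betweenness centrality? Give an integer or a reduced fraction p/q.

Pairs whose geodesics pass through D — F–B: 1; F–C: 1; F–G: 1; F–E: 1; F–A: 1; B–G: 1; B–E: 1; B–A: 1; C–G: 1; C–E: 1; C–A: 1; G–E: 1; G–A: 1; E–A: 1.
All other pairs contribute 0.
Summing the contributions gives betweenness(D) = 14.

14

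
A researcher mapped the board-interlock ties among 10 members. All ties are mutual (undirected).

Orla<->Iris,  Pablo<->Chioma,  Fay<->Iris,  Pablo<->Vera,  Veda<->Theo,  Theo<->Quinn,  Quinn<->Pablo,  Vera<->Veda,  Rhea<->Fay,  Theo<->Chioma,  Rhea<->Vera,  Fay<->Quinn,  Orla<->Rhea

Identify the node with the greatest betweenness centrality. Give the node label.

Unnormalized betweenness of each node: Chioma:1/2, Fay:53/6, Iris:4/3, Orla:4/3, Pablo:11/2, Quinn:17/2, Rhea:53/6, Theo:13/3, Veda:11/6, Vera:9.
Vera has the largest value, 9, making it the main broker — the node through which the most shortest paths run.

Vera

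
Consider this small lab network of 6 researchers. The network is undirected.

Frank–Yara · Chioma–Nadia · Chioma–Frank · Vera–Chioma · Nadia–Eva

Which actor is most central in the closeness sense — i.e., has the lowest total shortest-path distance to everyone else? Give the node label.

Farness (sum of distances to all others) for each node — Chioma:7, Eva:13, Frank:9, Nadia:9, Vera:11, Yara:13.
The smallest farness is 7, for Chioma, so Chioma has the highest closeness.

Chioma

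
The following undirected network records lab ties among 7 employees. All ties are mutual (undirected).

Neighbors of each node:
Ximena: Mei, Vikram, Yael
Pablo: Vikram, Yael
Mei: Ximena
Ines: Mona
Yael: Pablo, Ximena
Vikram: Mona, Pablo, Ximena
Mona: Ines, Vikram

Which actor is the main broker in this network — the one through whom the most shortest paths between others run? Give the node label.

Vikram

Unnormalized betweenness of each node: Ines:0, Mei:0, Mona:5, Pablo:3/2, Vikram:9, Ximena:13/2, Yael:1.
Vikram has the largest value, 9, making it the main broker — the node through which the most shortest paths run.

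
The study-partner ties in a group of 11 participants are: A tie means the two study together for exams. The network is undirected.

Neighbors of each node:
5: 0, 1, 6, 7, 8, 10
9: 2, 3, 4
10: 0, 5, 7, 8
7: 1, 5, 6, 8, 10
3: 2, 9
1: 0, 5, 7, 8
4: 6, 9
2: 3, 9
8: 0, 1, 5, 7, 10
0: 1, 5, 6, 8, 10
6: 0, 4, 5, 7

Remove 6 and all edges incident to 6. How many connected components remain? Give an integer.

Without 6, the remaining ties split the others into: {2, 3, 4, 9}; {0, 1, 5, 7, 8, 10}.
That's 2 separate components.

2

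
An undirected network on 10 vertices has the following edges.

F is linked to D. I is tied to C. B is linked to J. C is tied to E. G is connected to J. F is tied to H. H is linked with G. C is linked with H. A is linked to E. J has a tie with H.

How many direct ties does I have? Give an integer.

1

I is directly tied to C. That is 1 neighbor, so the degree of I is 1.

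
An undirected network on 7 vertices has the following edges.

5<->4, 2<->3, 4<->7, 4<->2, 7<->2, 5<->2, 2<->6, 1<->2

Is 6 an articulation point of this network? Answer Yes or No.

Even without 6, every remaining node can still reach every other (the residual graph is connected), so 6 is not a cut vertex.

No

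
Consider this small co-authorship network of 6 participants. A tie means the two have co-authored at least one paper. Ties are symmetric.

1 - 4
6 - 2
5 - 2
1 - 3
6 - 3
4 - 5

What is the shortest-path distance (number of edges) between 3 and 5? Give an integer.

3

One shortest route is 3 – 1 – 4 – 5, which uses 3 edges, and at distance 2 from 3 we only reach {2, 4}, which does not include 5. So d(3,5) = 3.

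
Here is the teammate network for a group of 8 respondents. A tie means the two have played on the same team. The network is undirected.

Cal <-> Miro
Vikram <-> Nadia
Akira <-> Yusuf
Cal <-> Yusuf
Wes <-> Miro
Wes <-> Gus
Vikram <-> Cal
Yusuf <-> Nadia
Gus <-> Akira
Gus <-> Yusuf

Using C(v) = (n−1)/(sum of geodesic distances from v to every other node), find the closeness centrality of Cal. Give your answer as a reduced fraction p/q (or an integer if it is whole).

7/11

Distances from Cal: Akira:2, Gus:2, Miro:1, Nadia:2, Vikram:1, Wes:2, Yusuf:1. Sum = 11.
n = 8, so closeness = 7/11.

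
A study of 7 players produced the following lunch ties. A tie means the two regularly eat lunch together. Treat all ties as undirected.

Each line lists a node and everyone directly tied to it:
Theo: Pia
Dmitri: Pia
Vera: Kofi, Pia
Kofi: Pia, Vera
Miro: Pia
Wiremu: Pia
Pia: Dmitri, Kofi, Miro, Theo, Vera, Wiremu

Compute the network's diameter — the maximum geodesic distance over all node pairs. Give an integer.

Eccentricity of each node (its greatest distance to any other): Dmitri:2, Kofi:2, Miro:2, Pia:1, Theo:2, Vera:2, Wiremu:2.
The maximum eccentricity is 2, realized for instance by the pair Wiremu–Dmitri via Wiremu – Pia – Dmitri. So the diameter is 2.

2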